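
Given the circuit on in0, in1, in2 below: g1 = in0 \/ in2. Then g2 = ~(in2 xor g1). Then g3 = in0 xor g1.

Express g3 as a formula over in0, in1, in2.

g1 = in0 \/ in2
g3 = in0 xor g1 = in0 xor (in0 \/ in2)

in0 xor (in0 \/ in2)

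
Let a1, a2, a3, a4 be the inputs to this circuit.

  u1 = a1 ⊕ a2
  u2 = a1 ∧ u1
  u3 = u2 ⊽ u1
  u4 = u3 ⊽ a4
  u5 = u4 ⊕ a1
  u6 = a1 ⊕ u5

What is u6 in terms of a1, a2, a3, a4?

a1 ⊕ ((((a1 ∧ (a1 ⊕ a2)) ⊽ (a1 ⊕ a2)) ⊽ a4) ⊕ a1)

u1 = a1 ⊕ a2
u2 = a1 ∧ u1 = a1 ∧ (a1 ⊕ a2)
u3 = u2 ⊽ u1 = (a1 ∧ (a1 ⊕ a2)) ⊽ (a1 ⊕ a2)
u4 = u3 ⊽ a4 = ((a1 ∧ (a1 ⊕ a2)) ⊽ (a1 ⊕ a2)) ⊽ a4
u5 = u4 ⊕ a1 = (((a1 ∧ (a1 ⊕ a2)) ⊽ (a1 ⊕ a2)) ⊽ a4) ⊕ a1
u6 = a1 ⊕ u5 = a1 ⊕ ((((a1 ∧ (a1 ⊕ a2)) ⊽ (a1 ⊕ a2)) ⊽ a4) ⊕ a1)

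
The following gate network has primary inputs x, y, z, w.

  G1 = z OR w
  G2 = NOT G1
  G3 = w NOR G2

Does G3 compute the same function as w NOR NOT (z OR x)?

G1 = z OR w
G2 = NOT G1 = NOT (z OR w)
G3 = w NOR G2 = w NOR NOT (z OR w)
At x=1, y=0, z=0, w=0: circuit gives 0, formula gives 1.

No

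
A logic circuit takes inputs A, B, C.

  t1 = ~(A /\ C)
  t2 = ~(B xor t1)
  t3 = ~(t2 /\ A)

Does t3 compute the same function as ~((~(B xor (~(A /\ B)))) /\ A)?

t1 = ~(A /\ C)
t2 = ~(B xor t1) = ~(B xor (~(A /\ C)))
t3 = ~(t2 /\ A) = ~((~(B xor (~(A /\ C)))) /\ A)
At A=1, B=0, C=1: circuit gives 0, formula gives 1.

No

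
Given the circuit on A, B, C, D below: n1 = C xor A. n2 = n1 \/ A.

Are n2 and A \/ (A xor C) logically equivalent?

Yes

n1 = C xor A
n2 = n1 \/ A = (C xor A) \/ A
At A=0, B=0, C=0, D=0: circuit gives 0, formula gives 0.
At A=0, B=0, C=1, D=0: circuit gives 1, formula gives 1.
Agrees on all 16 inputs.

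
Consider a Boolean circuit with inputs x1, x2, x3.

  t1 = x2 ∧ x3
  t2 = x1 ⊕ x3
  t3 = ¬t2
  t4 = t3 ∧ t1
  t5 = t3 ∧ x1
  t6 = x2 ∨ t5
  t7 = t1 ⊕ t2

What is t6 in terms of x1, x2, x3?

t2 = x1 ⊕ x3
t3 = ¬t2 = ¬(x1 ⊕ x3)
t5 = t3 ∧ x1 = ¬(x1 ⊕ x3) ∧ x1
t6 = x2 ∨ t5 = x2 ∨ (¬(x1 ⊕ x3) ∧ x1)

x2 ∨ (¬(x1 ⊕ x3) ∧ x1)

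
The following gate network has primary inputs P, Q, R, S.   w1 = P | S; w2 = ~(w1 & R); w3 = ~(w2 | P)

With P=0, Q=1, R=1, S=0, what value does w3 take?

0

w1 = 0 | 0 = 0
w2 = ~(0 & 1) = 1
w3 = ~(1 | 0) = 0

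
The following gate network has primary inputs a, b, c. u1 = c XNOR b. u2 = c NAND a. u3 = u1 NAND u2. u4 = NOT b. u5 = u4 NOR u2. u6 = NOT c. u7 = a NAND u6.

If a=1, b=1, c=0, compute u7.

u6 = NOT 0 = 1
u7 = 1 NAND 1 = 0

0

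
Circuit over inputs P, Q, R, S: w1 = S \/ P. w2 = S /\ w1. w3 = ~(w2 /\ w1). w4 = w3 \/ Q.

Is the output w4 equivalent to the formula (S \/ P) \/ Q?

w1 = S \/ P
w2 = S /\ w1 = S /\ (S \/ P)
w3 = ~(w2 /\ w1) = ~((S /\ (S \/ P)) /\ (S \/ P))
w4 = w3 \/ Q = (~((S /\ (S \/ P)) /\ (S \/ P))) \/ Q
At P=0, Q=0, R=0, S=0: circuit gives 1, formula gives 0.

No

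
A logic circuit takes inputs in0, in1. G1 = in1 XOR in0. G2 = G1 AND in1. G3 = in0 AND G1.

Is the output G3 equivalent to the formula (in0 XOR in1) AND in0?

G1 = in1 XOR in0
G3 = in0 AND G1 = in0 AND (in1 XOR in0)
At in0=0, in1=0: circuit gives 0, formula gives 0.
At in0=1, in1=0: circuit gives 1, formula gives 1.
Agrees on all 4 inputs.

Yes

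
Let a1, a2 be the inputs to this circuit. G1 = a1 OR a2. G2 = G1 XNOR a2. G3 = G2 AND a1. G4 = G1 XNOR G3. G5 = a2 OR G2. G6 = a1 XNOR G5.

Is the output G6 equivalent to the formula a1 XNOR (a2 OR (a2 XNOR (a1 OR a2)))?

G1 = a1 OR a2
G2 = G1 XNOR a2 = (a1 OR a2) XNOR a2
G5 = a2 OR G2 = a2 OR ((a1 OR a2) XNOR a2)
G6 = a1 XNOR G5 = a1 XNOR (a2 OR ((a1 OR a2) XNOR a2))
At a1=0, a2=0: circuit gives 0, formula gives 0.
At a1=1, a2=1: circuit gives 1, formula gives 1.
Agrees on all 4 inputs.

Yes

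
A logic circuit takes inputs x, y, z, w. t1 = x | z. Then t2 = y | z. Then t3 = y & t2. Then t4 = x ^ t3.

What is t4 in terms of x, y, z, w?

x ^ (y & (y | z))

t2 = y | z
t3 = y & t2 = y & (y | z)
t4 = x ^ t3 = x ^ (y & (y | z))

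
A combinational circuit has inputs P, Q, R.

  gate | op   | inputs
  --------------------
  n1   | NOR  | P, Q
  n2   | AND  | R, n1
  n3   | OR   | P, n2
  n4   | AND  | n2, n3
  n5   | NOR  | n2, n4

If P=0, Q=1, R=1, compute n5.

n1 = 0 NOR 1 = 0
n2 = 1 AND 0 = 0
n3 = 0 OR 0 = 0
n4 = 0 AND 0 = 0
n5 = 0 NOR 0 = 1

1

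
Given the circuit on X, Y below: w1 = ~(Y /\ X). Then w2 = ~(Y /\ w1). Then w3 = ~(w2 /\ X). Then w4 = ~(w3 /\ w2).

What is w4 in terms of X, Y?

w1 = ~(Y /\ X)
w2 = ~(Y /\ w1) = ~(Y /\ (~(Y /\ X)))
w3 = ~(w2 /\ X) = ~((~(Y /\ (~(Y /\ X)))) /\ X)
w4 = ~(w3 /\ w2) = ~((~((~(Y /\ (~(Y /\ X)))) /\ X)) /\ (~(Y /\ (~(Y /\ X)))))

~((~((~(Y /\ (~(Y /\ X)))) /\ X)) /\ (~(Y /\ (~(Y /\ X)))))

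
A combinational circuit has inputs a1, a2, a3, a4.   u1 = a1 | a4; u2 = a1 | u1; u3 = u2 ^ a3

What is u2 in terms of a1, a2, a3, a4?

u1 = a1 | a4
u2 = a1 | u1 = a1 | (a1 | a4)

a1 | (a1 | a4)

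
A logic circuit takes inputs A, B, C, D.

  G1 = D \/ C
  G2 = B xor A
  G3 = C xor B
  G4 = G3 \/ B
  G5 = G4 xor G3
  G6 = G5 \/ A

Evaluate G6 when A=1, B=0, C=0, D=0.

G3 = 0 xor 0 = 0
G4 = 0 \/ 0 = 0
G5 = 0 xor 0 = 0
G6 = 0 \/ 1 = 1

1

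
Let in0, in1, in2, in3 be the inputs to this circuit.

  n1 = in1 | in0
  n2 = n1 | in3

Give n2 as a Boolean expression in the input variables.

(in1 | in0) | in3

n1 = in1 | in0
n2 = n1 | in3 = (in1 | in0) | in3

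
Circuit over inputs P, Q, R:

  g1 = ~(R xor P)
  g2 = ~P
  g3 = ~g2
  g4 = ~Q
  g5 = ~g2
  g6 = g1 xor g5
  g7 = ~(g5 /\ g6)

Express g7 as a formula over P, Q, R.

~(~~P /\ ((~(R xor P)) xor ~~P))

g1 = ~(R xor P)
g2 = ~P
g5 = ~g2 = ~~P
g6 = g1 xor g5 = (~(R xor P)) xor ~~P
g7 = ~(g5 /\ g6) = ~(~~P /\ ((~(R xor P)) xor ~~P))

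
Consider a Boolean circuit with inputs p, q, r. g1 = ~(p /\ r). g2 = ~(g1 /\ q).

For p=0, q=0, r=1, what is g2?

1

g1 = ~(0 /\ 1) = 1
g2 = ~(1 /\ 0) = 1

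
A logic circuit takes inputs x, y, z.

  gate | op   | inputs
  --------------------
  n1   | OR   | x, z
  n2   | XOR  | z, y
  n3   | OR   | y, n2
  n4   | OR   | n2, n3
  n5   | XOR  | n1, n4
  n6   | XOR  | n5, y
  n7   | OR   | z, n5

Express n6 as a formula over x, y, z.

n1 = x OR z
n2 = z XOR y
n3 = y OR n2 = y OR (z XOR y)
n4 = n2 OR n3 = (z XOR y) OR (y OR (z XOR y))
n5 = n1 XOR n4 = (x OR z) XOR ((z XOR y) OR (y OR (z XOR y)))
n6 = n5 XOR y = ((x OR z) XOR ((z XOR y) OR (y OR (z XOR y)))) XOR y

((x OR z) XOR ((z XOR y) OR (y OR (z XOR y)))) XOR y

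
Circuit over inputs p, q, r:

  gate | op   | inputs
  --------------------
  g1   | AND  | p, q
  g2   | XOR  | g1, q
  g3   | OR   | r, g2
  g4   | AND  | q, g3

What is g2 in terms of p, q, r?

g1 = p AND q
g2 = g1 XOR q = (p AND q) XOR q

(p AND q) XOR q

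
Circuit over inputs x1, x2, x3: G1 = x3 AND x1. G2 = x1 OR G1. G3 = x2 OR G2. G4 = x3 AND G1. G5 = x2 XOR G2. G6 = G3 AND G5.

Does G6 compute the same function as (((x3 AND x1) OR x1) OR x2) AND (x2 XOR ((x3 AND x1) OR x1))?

G1 = x3 AND x1
G2 = x1 OR G1 = x1 OR (x3 AND x1)
G3 = x2 OR G2 = x2 OR (x1 OR (x3 AND x1))
G5 = x2 XOR G2 = x2 XOR (x1 OR (x3 AND x1))
G6 = G3 AND G5 = (x2 OR (x1 OR (x3 AND x1))) AND (x2 XOR (x1 OR (x3 AND x1)))
At x1=0, x2=0, x3=0: circuit gives 0, formula gives 0.
At x1=0, x2=1, x3=0: circuit gives 1, formula gives 1.
Agrees on all 8 inputs.

Yes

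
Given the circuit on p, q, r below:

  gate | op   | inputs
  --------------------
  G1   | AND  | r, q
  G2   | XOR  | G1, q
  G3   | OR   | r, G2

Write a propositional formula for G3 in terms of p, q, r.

r OR ((r AND q) XOR q)

G1 = r AND q
G2 = G1 XOR q = (r AND q) XOR q
G3 = r OR G2 = r OR ((r AND q) XOR q)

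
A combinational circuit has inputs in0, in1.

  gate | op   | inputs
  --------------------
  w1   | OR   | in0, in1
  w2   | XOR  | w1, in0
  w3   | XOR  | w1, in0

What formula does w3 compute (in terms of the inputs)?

w1 = in0 OR in1
w3 = w1 XOR in0 = (in0 OR in1) XOR in0

(in0 OR in1) XOR in0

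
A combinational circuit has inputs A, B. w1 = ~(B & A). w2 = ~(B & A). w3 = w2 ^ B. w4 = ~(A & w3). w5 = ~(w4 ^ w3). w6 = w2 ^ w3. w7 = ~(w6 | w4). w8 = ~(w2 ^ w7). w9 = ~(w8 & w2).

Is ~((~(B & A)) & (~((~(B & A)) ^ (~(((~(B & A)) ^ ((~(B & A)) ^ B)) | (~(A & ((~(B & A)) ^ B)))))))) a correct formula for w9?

w2 = ~(B & A)
w3 = w2 ^ B = (~(B & A)) ^ B
w4 = ~(A & w3) = ~(A & ((~(B & A)) ^ B))
w6 = w2 ^ w3 = (~(B & A)) ^ ((~(B & A)) ^ B)
w7 = ~(w6 | w4) = ~(((~(B & A)) ^ ((~(B & A)) ^ B)) | (~(A & ((~(B & A)) ^ B))))
w8 = ~(w2 ^ w7) = ~((~(B & A)) ^ (~(((~(B & A)) ^ ((~(B & A)) ^ B)) | (~(A & ((~(B & A)) ^ B))))))
w9 = ~(w8 & w2) = ~((~((~(B & A)) ^ (~(((~(B & A)) ^ ((~(B & A)) ^ B)) | (~(A & ((~(B & A)) ^ B))))))) & (~(B & A)))
At A=1, B=0: circuit gives 0, formula gives 0.
At A=0, B=0: circuit gives 1, formula gives 1.
Agrees on all 4 inputs.

Yes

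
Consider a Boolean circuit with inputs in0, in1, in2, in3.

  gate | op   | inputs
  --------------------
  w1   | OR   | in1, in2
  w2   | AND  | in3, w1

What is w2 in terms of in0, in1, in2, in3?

w1 = in1 OR in2
w2 = in3 AND w1 = in3 AND (in1 OR in2)

in3 AND (in1 OR in2)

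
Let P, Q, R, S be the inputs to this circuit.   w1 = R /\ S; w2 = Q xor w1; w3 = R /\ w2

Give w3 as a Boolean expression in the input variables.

R /\ (Q xor (R /\ S))

w1 = R /\ S
w2 = Q xor w1 = Q xor (R /\ S)
w3 = R /\ w2 = R /\ (Q xor (R /\ S))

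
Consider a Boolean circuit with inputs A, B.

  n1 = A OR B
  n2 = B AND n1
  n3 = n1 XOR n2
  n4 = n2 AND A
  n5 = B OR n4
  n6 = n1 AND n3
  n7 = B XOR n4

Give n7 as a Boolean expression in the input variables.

B XOR ((B AND (A OR B)) AND A)

n1 = A OR B
n2 = B AND n1 = B AND (A OR B)
n4 = n2 AND A = (B AND (A OR B)) AND A
n7 = B XOR n4 = B XOR ((B AND (A OR B)) AND A)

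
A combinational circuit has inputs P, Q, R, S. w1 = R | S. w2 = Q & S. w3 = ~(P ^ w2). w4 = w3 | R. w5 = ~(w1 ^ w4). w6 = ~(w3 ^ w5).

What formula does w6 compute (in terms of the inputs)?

w1 = R | S
w2 = Q & S
w3 = ~(P ^ w2) = ~(P ^ (Q & S))
w4 = w3 | R = (~(P ^ (Q & S))) | R
w5 = ~(w1 ^ w4) = ~((R | S) ^ ((~(P ^ (Q & S))) | R))
w6 = ~(w3 ^ w5) = ~((~(P ^ (Q & S))) ^ (~((R | S) ^ ((~(P ^ (Q & S))) | R))))

~((~(P ^ (Q & S))) ^ (~((R | S) ^ ((~(P ^ (Q & S))) | R))))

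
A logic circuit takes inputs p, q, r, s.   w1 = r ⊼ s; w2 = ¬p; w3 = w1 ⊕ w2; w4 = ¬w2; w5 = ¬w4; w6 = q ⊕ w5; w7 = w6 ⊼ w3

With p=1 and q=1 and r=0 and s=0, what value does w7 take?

w1 = 0 ⊼ 0 = 1
w2 = ¬1 = 0
w3 = 1 ⊕ 0 = 1
w4 = ¬0 = 1
w5 = ¬1 = 0
w6 = 1 ⊕ 0 = 1
w7 = 1 ⊼ 1 = 0

0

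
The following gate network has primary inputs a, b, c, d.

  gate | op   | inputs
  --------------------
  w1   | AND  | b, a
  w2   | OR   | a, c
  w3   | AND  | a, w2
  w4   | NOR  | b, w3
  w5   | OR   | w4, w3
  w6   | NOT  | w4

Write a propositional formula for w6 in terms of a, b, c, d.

w2 = a OR c
w3 = a AND w2 = a AND (a OR c)
w4 = b NOR w3 = b NOR (a AND (a OR c))
w6 = NOT w4 = NOT (b NOR (a AND (a OR c)))

NOT (b NOR (a AND (a OR c)))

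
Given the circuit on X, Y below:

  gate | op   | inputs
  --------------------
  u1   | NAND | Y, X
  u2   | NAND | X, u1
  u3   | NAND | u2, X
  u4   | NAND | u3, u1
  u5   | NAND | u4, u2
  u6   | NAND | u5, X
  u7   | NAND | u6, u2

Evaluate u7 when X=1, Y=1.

0

u1 = 1 NAND 1 = 0
u2 = 1 NAND 0 = 1
u3 = 1 NAND 1 = 0
u4 = 0 NAND 0 = 1
u5 = 1 NAND 1 = 0
u6 = 0 NAND 1 = 1
u7 = 1 NAND 1 = 0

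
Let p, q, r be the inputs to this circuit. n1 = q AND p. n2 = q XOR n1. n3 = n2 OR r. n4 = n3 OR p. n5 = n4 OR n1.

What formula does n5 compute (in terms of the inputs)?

(((q XOR (q AND p)) OR r) OR p) OR (q AND p)

n1 = q AND p
n2 = q XOR n1 = q XOR (q AND p)
n3 = n2 OR r = (q XOR (q AND p)) OR r
n4 = n3 OR p = ((q XOR (q AND p)) OR r) OR p
n5 = n4 OR n1 = (((q XOR (q AND p)) OR r) OR p) OR (q AND p)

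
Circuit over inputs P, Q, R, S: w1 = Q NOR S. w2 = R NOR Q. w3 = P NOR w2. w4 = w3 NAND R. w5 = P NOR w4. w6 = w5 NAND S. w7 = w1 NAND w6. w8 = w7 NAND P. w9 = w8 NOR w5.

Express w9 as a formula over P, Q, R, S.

(((Q NOR S) NAND ((P NOR ((P NOR (R NOR Q)) NAND R)) NAND S)) NAND P) NOR (P NOR ((P NOR (R NOR Q)) NAND R))

w1 = Q NOR S
w2 = R NOR Q
w3 = P NOR w2 = P NOR (R NOR Q)
w4 = w3 NAND R = (P NOR (R NOR Q)) NAND R
w5 = P NOR w4 = P NOR ((P NOR (R NOR Q)) NAND R)
w6 = w5 NAND S = (P NOR ((P NOR (R NOR Q)) NAND R)) NAND S
w7 = w1 NAND w6 = (Q NOR S) NAND ((P NOR ((P NOR (R NOR Q)) NAND R)) NAND S)
w8 = w7 NAND P = ((Q NOR S) NAND ((P NOR ((P NOR (R NOR Q)) NAND R)) NAND S)) NAND P
w9 = w8 NOR w5 = (((Q NOR S) NAND ((P NOR ((P NOR (R NOR Q)) NAND R)) NAND S)) NAND P) NOR (P NOR ((P NOR (R NOR Q)) NAND R))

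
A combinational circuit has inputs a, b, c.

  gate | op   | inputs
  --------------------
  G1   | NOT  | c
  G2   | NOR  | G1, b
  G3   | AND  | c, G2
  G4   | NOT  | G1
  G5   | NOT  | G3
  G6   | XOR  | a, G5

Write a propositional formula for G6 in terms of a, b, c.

a XOR NOT (c AND (NOT c NOR b))

G1 = NOT c
G2 = G1 NOR b = NOT c NOR b
G3 = c AND G2 = c AND (NOT c NOR b)
G5 = NOT G3 = NOT (c AND (NOT c NOR b))
G6 = a XOR G5 = a XOR NOT (c AND (NOT c NOR b))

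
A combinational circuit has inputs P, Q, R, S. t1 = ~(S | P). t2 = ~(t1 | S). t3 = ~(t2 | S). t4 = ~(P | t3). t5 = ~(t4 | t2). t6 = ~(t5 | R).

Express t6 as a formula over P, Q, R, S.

~((~((~(P | (~((~((~(S | P)) | S)) | S)))) | (~((~(S | P)) | S)))) | R)

t1 = ~(S | P)
t2 = ~(t1 | S) = ~((~(S | P)) | S)
t3 = ~(t2 | S) = ~((~((~(S | P)) | S)) | S)
t4 = ~(P | t3) = ~(P | (~((~((~(S | P)) | S)) | S)))
t5 = ~(t4 | t2) = ~((~(P | (~((~((~(S | P)) | S)) | S)))) | (~((~(S | P)) | S)))
t6 = ~(t5 | R) = ~((~((~(P | (~((~((~(S | P)) | S)) | S)))) | (~((~(S | P)) | S)))) | R)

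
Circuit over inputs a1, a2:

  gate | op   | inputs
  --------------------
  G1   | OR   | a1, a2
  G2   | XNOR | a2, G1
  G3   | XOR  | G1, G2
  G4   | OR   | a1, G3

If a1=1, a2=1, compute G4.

G1 = 1 OR 1 = 1
G2 = 1 XNOR 1 = 1
G3 = 1 XOR 1 = 0
G4 = 1 OR 0 = 1

1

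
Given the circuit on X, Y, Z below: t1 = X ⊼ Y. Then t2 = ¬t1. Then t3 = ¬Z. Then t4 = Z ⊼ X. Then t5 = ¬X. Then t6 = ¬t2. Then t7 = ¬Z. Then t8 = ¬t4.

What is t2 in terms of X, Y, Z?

t1 = X ⊼ Y
t2 = ¬t1 = ¬(X ⊼ Y)

¬(X ⊼ Y)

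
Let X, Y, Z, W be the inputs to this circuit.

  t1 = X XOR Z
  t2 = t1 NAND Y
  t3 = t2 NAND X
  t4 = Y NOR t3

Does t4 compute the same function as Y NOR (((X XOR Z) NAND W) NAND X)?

No

t1 = X XOR Z
t2 = t1 NAND Y = (X XOR Z) NAND Y
t3 = t2 NAND X = ((X XOR Z) NAND Y) NAND X
t4 = Y NOR t3 = Y NOR (((X XOR Z) NAND Y) NAND X)
At X=1, Y=0, Z=0, W=1: circuit gives 1, formula gives 0.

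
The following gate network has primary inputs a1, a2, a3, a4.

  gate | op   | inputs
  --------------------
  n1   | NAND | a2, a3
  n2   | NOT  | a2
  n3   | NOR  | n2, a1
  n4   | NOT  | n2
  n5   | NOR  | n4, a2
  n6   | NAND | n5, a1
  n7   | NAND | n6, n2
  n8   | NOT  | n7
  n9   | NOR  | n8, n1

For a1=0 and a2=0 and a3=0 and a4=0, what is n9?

n1 = 0 NAND 0 = 1
n2 = NOT 0 = 1
n4 = NOT 1 = 0
n5 = 0 NOR 0 = 1
n6 = 1 NAND 0 = 1
n7 = 1 NAND 1 = 0
n8 = NOT 0 = 1
n9 = 1 NOR 1 = 0

0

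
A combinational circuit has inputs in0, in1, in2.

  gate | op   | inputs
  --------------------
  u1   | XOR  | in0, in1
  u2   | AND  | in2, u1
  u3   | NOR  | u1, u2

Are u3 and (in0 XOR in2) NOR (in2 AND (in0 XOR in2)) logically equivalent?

No

u1 = in0 XOR in1
u2 = in2 AND u1 = in2 AND (in0 XOR in1)
u3 = u1 NOR u2 = (in0 XOR in1) NOR (in2 AND (in0 XOR in1))
At in0=0, in1=0, in2=1: circuit gives 1, formula gives 0.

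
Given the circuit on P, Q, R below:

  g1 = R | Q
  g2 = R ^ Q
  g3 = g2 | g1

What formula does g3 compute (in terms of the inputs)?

g1 = R | Q
g2 = R ^ Q
g3 = g2 | g1 = (R ^ Q) | (R | Q)

(R ^ Q) | (R | Q)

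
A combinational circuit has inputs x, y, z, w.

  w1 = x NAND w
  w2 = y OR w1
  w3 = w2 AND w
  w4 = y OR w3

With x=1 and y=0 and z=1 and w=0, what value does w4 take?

0

w1 = 1 NAND 0 = 1
w2 = 0 OR 1 = 1
w3 = 1 AND 0 = 0
w4 = 0 OR 0 = 0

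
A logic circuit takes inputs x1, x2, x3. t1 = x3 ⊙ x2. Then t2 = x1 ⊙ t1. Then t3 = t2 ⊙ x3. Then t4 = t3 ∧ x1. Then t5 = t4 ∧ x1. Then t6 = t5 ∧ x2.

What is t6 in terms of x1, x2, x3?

((((x1 ⊙ (x3 ⊙ x2)) ⊙ x3) ∧ x1) ∧ x1) ∧ x2

t1 = x3 ⊙ x2
t2 = x1 ⊙ t1 = x1 ⊙ (x3 ⊙ x2)
t3 = t2 ⊙ x3 = (x1 ⊙ (x3 ⊙ x2)) ⊙ x3
t4 = t3 ∧ x1 = ((x1 ⊙ (x3 ⊙ x2)) ⊙ x3) ∧ x1
t5 = t4 ∧ x1 = (((x1 ⊙ (x3 ⊙ x2)) ⊙ x3) ∧ x1) ∧ x1
t6 = t5 ∧ x2 = ((((x1 ⊙ (x3 ⊙ x2)) ⊙ x3) ∧ x1) ∧ x1) ∧ x2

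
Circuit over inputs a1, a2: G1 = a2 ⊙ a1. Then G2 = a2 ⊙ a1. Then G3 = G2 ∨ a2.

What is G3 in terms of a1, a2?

(a2 ⊙ a1) ∨ a2

G2 = a2 ⊙ a1
G3 = G2 ∨ a2 = (a2 ⊙ a1) ∨ a2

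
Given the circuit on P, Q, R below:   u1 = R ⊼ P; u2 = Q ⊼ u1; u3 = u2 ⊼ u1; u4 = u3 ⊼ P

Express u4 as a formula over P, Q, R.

u1 = R ⊼ P
u2 = Q ⊼ u1 = Q ⊼ (R ⊼ P)
u3 = u2 ⊼ u1 = (Q ⊼ (R ⊼ P)) ⊼ (R ⊼ P)
u4 = u3 ⊼ P = ((Q ⊼ (R ⊼ P)) ⊼ (R ⊼ P)) ⊼ P

((Q ⊼ (R ⊼ P)) ⊼ (R ⊼ P)) ⊼ P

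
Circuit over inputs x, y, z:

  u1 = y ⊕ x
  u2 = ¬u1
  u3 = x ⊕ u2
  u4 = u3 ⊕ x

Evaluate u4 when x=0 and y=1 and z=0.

0

u1 = 1 ⊕ 0 = 1
u2 = ¬1 = 0
u3 = 0 ⊕ 0 = 0
u4 = 0 ⊕ 0 = 0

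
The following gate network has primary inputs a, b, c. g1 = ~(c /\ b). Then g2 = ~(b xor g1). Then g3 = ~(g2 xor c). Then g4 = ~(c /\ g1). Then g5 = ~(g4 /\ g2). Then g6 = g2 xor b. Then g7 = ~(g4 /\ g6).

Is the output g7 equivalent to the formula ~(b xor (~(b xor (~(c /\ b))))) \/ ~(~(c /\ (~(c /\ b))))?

g1 = ~(c /\ b)
g2 = ~(b xor g1) = ~(b xor (~(c /\ b)))
g4 = ~(c /\ g1) = ~(c /\ (~(c /\ b)))
g6 = g2 xor b = (~(b xor (~(c /\ b)))) xor b
g7 = ~(g4 /\ g6) = ~((~(c /\ (~(c /\ b)))) /\ ((~(b xor (~(c /\ b)))) xor b))
At a=0, b=1, c=1: circuit gives 0, formula gives 0.
At a=0, b=0, c=0: circuit gives 1, formula gives 1.
Agrees on all 8 inputs.

Yes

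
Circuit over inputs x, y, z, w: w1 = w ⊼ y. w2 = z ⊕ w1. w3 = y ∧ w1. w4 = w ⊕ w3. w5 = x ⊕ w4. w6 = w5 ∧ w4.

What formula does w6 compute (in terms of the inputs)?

(x ⊕ (w ⊕ (y ∧ (w ⊼ y)))) ∧ (w ⊕ (y ∧ (w ⊼ y)))

w1 = w ⊼ y
w3 = y ∧ w1 = y ∧ (w ⊼ y)
w4 = w ⊕ w3 = w ⊕ (y ∧ (w ⊼ y))
w5 = x ⊕ w4 = x ⊕ (w ⊕ (y ∧ (w ⊼ y)))
w6 = w5 ∧ w4 = (x ⊕ (w ⊕ (y ∧ (w ⊼ y)))) ∧ (w ⊕ (y ∧ (w ⊼ y)))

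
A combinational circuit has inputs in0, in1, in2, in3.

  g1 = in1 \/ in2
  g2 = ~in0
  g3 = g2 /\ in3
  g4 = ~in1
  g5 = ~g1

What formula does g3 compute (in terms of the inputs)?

~in0 /\ in3

g2 = ~in0
g3 = g2 /\ in3 = ~in0 /\ in3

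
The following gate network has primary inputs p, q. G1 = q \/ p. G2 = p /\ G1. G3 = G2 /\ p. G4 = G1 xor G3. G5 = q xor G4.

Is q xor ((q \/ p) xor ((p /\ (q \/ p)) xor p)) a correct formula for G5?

G1 = q \/ p
G2 = p /\ G1 = p /\ (q \/ p)
G3 = G2 /\ p = (p /\ (q \/ p)) /\ p
G4 = G1 xor G3 = (q \/ p) xor ((p /\ (q \/ p)) /\ p)
G5 = q xor G4 = q xor ((q \/ p) xor ((p /\ (q \/ p)) /\ p))
At p=1, q=0: circuit gives 0, formula gives 1.

No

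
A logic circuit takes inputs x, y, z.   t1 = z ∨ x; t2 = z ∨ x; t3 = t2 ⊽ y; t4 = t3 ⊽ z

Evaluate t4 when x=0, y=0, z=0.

t2 = 0 ∨ 0 = 0
t3 = 0 ⊽ 0 = 1
t4 = 1 ⊽ 0 = 0

0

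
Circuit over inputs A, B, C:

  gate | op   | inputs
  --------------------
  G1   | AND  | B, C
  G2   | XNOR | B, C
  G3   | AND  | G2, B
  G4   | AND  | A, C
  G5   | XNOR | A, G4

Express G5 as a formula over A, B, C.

G4 = A AND C
G5 = A XNOR G4 = A XNOR (A AND C)

A XNOR (A AND C)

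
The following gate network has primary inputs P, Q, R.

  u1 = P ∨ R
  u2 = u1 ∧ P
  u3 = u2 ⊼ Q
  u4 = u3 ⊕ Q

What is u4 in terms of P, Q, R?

(((P ∨ R) ∧ P) ⊼ Q) ⊕ Q

u1 = P ∨ R
u2 = u1 ∧ P = (P ∨ R) ∧ P
u3 = u2 ⊼ Q = ((P ∨ R) ∧ P) ⊼ Q
u4 = u3 ⊕ Q = (((P ∨ R) ∧ P) ⊼ Q) ⊕ Q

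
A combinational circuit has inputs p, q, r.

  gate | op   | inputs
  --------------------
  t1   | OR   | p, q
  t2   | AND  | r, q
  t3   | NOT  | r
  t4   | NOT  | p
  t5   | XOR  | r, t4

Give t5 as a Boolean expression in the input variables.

t4 = NOT p
t5 = r XOR t4 = r XOR NOT p

r XOR NOT p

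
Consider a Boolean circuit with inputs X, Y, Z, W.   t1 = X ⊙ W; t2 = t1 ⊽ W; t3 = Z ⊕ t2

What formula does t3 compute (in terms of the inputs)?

t1 = X ⊙ W
t2 = t1 ⊽ W = (X ⊙ W) ⊽ W
t3 = Z ⊕ t2 = Z ⊕ ((X ⊙ W) ⊽ W)

Z ⊕ ((X ⊙ W) ⊽ W)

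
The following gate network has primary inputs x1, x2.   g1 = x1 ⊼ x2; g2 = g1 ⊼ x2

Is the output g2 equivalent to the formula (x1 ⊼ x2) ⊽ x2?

No

g1 = x1 ⊼ x2
g2 = g1 ⊼ x2 = (x1 ⊼ x2) ⊼ x2
At x1=0, x2=0: circuit gives 1, formula gives 0.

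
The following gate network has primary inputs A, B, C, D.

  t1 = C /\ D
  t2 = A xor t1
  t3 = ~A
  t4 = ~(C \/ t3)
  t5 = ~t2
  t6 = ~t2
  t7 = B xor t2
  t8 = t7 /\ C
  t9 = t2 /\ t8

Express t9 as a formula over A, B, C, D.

(A xor (C /\ D)) /\ ((B xor (A xor (C /\ D))) /\ C)

t1 = C /\ D
t2 = A xor t1 = A xor (C /\ D)
t7 = B xor t2 = B xor (A xor (C /\ D))
t8 = t7 /\ C = (B xor (A xor (C /\ D))) /\ C
t9 = t2 /\ t8 = (A xor (C /\ D)) /\ ((B xor (A xor (C /\ D))) /\ C)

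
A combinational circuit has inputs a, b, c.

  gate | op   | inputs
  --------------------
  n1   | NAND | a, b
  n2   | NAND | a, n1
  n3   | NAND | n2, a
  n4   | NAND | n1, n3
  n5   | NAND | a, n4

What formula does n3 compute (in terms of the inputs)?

(a NAND (a NAND b)) NAND a

n1 = a NAND b
n2 = a NAND n1 = a NAND (a NAND b)
n3 = n2 NAND a = (a NAND (a NAND b)) NAND a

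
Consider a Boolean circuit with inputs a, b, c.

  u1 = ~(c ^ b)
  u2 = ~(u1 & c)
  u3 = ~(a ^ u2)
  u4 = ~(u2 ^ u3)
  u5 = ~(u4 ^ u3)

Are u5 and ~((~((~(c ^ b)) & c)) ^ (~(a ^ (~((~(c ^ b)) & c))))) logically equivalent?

No

u1 = ~(c ^ b)
u2 = ~(u1 & c) = ~((~(c ^ b)) & c)
u3 = ~(a ^ u2) = ~(a ^ (~((~(c ^ b)) & c)))
u4 = ~(u2 ^ u3) = ~((~((~(c ^ b)) & c)) ^ (~(a ^ (~((~(c ^ b)) & c)))))
u5 = ~(u4 ^ u3) = ~((~((~((~(c ^ b)) & c)) ^ (~(a ^ (~((~(c ^ b)) & c)))))) ^ (~(a ^ (~((~(c ^ b)) & c)))))
At a=0, b=0, c=0: circuit gives 1, formula gives 0.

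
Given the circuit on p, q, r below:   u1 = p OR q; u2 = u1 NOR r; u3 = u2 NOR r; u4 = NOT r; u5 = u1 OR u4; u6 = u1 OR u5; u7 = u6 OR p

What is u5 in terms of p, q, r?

(p OR q) OR NOT r

u1 = p OR q
u4 = NOT r
u5 = u1 OR u4 = (p OR q) OR NOT r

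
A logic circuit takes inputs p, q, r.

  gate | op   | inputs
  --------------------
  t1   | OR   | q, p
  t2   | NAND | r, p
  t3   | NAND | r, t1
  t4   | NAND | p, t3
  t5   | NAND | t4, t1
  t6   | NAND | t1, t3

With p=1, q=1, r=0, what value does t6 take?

0

t1 = 1 OR 1 = 1
t3 = 0 NAND 1 = 1
t6 = 1 NAND 1 = 0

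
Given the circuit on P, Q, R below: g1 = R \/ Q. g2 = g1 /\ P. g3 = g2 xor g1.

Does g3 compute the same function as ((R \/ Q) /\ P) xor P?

No

g1 = R \/ Q
g2 = g1 /\ P = (R \/ Q) /\ P
g3 = g2 xor g1 = ((R \/ Q) /\ P) xor (R \/ Q)
At P=0, Q=0, R=1: circuit gives 1, formula gives 0.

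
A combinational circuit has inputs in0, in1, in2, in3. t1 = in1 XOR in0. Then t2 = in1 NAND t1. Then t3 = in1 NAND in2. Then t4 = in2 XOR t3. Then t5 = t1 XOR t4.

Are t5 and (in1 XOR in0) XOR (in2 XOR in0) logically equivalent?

No

t1 = in1 XOR in0
t3 = in1 NAND in2
t4 = in2 XOR t3 = in2 XOR (in1 NAND in2)
t5 = t1 XOR t4 = (in1 XOR in0) XOR (in2 XOR (in1 NAND in2))
At in0=0, in1=0, in2=0, in3=0: circuit gives 1, formula gives 0.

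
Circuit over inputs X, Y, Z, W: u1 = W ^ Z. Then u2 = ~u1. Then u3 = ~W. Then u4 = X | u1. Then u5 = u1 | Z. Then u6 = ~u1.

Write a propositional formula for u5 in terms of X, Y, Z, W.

(W ^ Z) | Z

u1 = W ^ Z
u5 = u1 | Z = (W ^ Z) | Z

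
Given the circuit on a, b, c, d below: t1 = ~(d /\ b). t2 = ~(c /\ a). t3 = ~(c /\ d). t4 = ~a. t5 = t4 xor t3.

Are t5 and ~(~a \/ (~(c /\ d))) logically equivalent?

No

t3 = ~(c /\ d)
t4 = ~a
t5 = t4 xor t3 = ~a xor (~(c /\ d))
At a=0, b=0, c=1, d=1: circuit gives 1, formula gives 0.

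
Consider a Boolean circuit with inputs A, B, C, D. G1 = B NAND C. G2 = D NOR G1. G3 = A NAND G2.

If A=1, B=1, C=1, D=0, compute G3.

G1 = 1 NAND 1 = 0
G2 = 0 NOR 0 = 1
G3 = 1 NAND 1 = 0

0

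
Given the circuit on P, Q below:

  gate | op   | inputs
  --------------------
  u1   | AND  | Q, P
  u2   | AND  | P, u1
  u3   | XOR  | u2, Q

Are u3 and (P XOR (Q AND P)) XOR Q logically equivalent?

u1 = Q AND P
u2 = P AND u1 = P AND (Q AND P)
u3 = u2 XOR Q = (P AND (Q AND P)) XOR Q
At P=1, Q=0: circuit gives 0, formula gives 1.

No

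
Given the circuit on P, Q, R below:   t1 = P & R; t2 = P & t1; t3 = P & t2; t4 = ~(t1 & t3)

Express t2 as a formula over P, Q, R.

P & (P & R)

t1 = P & R
t2 = P & t1 = P & (P & R)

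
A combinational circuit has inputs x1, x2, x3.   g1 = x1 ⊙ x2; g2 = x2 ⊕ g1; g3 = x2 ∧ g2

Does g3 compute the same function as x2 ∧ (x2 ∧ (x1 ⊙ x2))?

No

g1 = x1 ⊙ x2
g2 = x2 ⊕ g1 = x2 ⊕ (x1 ⊙ x2)
g3 = x2 ∧ g2 = x2 ∧ (x2 ⊕ (x1 ⊙ x2))
At x1=0, x2=1, x3=0: circuit gives 1, formula gives 0.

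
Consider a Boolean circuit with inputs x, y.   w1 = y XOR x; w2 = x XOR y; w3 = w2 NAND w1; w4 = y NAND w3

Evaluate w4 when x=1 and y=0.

1

w1 = 0 XOR 1 = 1
w2 = 1 XOR 0 = 1
w3 = 1 NAND 1 = 0
w4 = 0 NAND 0 = 1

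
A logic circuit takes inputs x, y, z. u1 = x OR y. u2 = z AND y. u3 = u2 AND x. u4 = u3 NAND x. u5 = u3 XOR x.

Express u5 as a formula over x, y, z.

((z AND y) AND x) XOR x

u2 = z AND y
u3 = u2 AND x = (z AND y) AND x
u5 = u3 XOR x = ((z AND y) AND x) XOR x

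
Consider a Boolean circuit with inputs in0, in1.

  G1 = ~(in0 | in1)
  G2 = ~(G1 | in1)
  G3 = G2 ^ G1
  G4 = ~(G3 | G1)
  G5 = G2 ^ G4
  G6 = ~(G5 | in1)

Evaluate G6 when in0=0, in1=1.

0

G1 = ~(0 | 1) = 0
G2 = ~(0 | 1) = 0
G3 = 0 ^ 0 = 0
G4 = ~(0 | 0) = 1
G5 = 0 ^ 1 = 1
G6 = ~(1 | 1) = 0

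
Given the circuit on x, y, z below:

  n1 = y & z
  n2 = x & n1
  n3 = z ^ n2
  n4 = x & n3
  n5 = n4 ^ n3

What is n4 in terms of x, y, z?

x & (z ^ (x & (y & z)))

n1 = y & z
n2 = x & n1 = x & (y & z)
n3 = z ^ n2 = z ^ (x & (y & z))
n4 = x & n3 = x & (z ^ (x & (y & z)))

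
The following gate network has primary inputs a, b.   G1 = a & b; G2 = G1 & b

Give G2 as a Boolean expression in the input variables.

G1 = a & b
G2 = G1 & b = (a & b) & b

(a & b) & b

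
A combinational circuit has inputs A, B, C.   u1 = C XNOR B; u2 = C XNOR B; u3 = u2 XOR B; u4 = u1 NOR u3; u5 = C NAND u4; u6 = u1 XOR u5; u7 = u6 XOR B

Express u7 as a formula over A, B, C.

((C XNOR B) XOR (C NAND ((C XNOR B) NOR ((C XNOR B) XOR B)))) XOR B

u1 = C XNOR B
u2 = C XNOR B
u3 = u2 XOR B = (C XNOR B) XOR B
u4 = u1 NOR u3 = (C XNOR B) NOR ((C XNOR B) XOR B)
u5 = C NAND u4 = C NAND ((C XNOR B) NOR ((C XNOR B) XOR B))
u6 = u1 XOR u5 = (C XNOR B) XOR (C NAND ((C XNOR B) NOR ((C XNOR B) XOR B)))
u7 = u6 XOR B = ((C XNOR B) XOR (C NAND ((C XNOR B) NOR ((C XNOR B) XOR B)))) XOR B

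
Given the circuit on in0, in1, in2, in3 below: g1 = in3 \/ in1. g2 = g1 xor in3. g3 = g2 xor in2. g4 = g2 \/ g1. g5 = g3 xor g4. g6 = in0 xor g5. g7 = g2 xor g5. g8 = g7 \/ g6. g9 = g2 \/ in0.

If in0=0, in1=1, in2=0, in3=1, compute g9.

0

g1 = 1 \/ 1 = 1
g2 = 1 xor 1 = 0
g9 = 0 \/ 0 = 0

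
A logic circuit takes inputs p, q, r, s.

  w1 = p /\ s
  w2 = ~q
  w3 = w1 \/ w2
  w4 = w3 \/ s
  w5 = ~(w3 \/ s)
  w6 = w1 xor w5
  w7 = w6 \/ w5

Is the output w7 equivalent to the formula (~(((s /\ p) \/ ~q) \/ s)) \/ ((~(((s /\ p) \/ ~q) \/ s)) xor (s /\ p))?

Yes

w1 = p /\ s
w2 = ~q
w3 = w1 \/ w2 = (p /\ s) \/ ~q
w5 = ~(w3 \/ s) = ~(((p /\ s) \/ ~q) \/ s)
w6 = w1 xor w5 = (p /\ s) xor (~(((p /\ s) \/ ~q) \/ s))
w7 = w6 \/ w5 = ((p /\ s) xor (~(((p /\ s) \/ ~q) \/ s))) \/ (~(((p /\ s) \/ ~q) \/ s))
At p=0, q=0, r=0, s=0: circuit gives 0, formula gives 0.
At p=0, q=1, r=0, s=0: circuit gives 1, formula gives 1.
Agrees on all 16 inputs.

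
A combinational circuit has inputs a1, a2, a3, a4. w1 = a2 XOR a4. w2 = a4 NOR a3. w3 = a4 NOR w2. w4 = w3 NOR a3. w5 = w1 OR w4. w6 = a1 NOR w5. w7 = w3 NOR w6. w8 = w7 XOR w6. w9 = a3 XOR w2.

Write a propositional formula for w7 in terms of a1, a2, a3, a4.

w1 = a2 XOR a4
w2 = a4 NOR a3
w3 = a4 NOR w2 = a4 NOR (a4 NOR a3)
w4 = w3 NOR a3 = (a4 NOR (a4 NOR a3)) NOR a3
w5 = w1 OR w4 = (a2 XOR a4) OR ((a4 NOR (a4 NOR a3)) NOR a3)
w6 = a1 NOR w5 = a1 NOR ((a2 XOR a4) OR ((a4 NOR (a4 NOR a3)) NOR a3))
w7 = w3 NOR w6 = (a4 NOR (a4 NOR a3)) NOR (a1 NOR ((a2 XOR a4) OR ((a4 NOR (a4 NOR a3)) NOR a3)))

(a4 NOR (a4 NOR a3)) NOR (a1 NOR ((a2 XOR a4) OR ((a4 NOR (a4 NOR a3)) NOR a3)))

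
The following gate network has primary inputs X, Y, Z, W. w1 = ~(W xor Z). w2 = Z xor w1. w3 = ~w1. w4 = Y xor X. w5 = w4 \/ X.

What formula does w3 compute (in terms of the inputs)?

w1 = ~(W xor Z)
w3 = ~w1 = ~(~(W xor Z))

~(~(W xor Z))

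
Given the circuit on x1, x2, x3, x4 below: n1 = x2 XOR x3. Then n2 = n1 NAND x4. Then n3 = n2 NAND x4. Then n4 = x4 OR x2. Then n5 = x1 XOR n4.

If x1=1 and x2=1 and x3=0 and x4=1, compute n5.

0

n4 = 1 OR 1 = 1
n5 = 1 XOR 1 = 0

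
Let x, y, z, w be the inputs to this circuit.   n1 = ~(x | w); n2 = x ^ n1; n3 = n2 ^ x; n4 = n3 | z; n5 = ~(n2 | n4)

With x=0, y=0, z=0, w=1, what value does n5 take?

1

n1 = ~(0 | 1) = 0
n2 = 0 ^ 0 = 0
n3 = 0 ^ 0 = 0
n4 = 0 | 0 = 0
n5 = ~(0 | 0) = 1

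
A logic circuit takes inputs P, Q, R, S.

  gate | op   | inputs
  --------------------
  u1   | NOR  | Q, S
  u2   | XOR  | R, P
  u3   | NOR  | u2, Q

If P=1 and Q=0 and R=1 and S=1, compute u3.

u2 = 1 XOR 1 = 0
u3 = 0 NOR 0 = 1

1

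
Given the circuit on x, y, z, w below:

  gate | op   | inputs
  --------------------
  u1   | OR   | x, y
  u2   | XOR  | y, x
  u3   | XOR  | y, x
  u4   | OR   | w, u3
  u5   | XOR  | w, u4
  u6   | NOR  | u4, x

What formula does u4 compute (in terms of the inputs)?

w OR (y XOR x)

u3 = y XOR x
u4 = w OR u3 = w OR (y XOR x)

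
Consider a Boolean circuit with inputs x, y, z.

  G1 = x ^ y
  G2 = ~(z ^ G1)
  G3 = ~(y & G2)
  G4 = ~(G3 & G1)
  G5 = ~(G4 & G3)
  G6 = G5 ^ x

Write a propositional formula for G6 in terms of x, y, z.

G1 = x ^ y
G2 = ~(z ^ G1) = ~(z ^ (x ^ y))
G3 = ~(y & G2) = ~(y & (~(z ^ (x ^ y))))
G4 = ~(G3 & G1) = ~((~(y & (~(z ^ (x ^ y))))) & (x ^ y))
G5 = ~(G4 & G3) = ~((~((~(y & (~(z ^ (x ^ y))))) & (x ^ y))) & (~(y & (~(z ^ (x ^ y))))))
G6 = G5 ^ x = (~((~((~(y & (~(z ^ (x ^ y))))) & (x ^ y))) & (~(y & (~(z ^ (x ^ y))))))) ^ x

(~((~((~(y & (~(z ^ (x ^ y))))) & (x ^ y))) & (~(y & (~(z ^ (x ^ y))))))) ^ x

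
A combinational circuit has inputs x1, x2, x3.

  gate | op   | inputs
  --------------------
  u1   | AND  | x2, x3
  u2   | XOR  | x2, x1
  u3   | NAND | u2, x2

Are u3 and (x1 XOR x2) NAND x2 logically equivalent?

u2 = x2 XOR x1
u3 = u2 NAND x2 = (x2 XOR x1) NAND x2
At x1=0, x2=1, x3=0: circuit gives 0, formula gives 0.
At x1=0, x2=0, x3=0: circuit gives 1, formula gives 1.
Agrees on all 8 inputs.

Yes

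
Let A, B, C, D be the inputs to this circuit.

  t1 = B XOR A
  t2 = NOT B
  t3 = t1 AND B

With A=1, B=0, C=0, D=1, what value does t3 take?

0

t1 = 0 XOR 1 = 1
t3 = 1 AND 0 = 0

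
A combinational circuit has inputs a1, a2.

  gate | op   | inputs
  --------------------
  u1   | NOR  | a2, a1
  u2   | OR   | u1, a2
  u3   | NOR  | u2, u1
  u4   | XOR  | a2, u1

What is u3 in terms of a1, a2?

((a2 NOR a1) OR a2) NOR (a2 NOR a1)

u1 = a2 NOR a1
u2 = u1 OR a2 = (a2 NOR a1) OR a2
u3 = u2 NOR u1 = ((a2 NOR a1) OR a2) NOR (a2 NOR a1)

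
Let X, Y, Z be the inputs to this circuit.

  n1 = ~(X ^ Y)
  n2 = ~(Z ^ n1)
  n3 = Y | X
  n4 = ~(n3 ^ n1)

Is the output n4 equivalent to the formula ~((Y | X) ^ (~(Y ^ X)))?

Yes

n1 = ~(X ^ Y)
n3 = Y | X
n4 = ~(n3 ^ n1) = ~((Y | X) ^ (~(X ^ Y)))
At X=0, Y=0, Z=0: circuit gives 0, formula gives 0.
At X=1, Y=1, Z=0: circuit gives 1, formula gives 1.
Agrees on all 8 inputs.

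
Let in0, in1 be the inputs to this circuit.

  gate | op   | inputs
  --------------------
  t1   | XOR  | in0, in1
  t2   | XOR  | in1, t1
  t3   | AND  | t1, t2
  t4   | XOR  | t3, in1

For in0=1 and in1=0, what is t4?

1

t1 = 1 XOR 0 = 1
t2 = 0 XOR 1 = 1
t3 = 1 AND 1 = 1
t4 = 1 XOR 0 = 1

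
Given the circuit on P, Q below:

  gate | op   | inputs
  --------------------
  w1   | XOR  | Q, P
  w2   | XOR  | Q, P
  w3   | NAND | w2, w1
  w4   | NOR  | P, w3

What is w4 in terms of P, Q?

P NOR ((Q XOR P) NAND (Q XOR P))

w1 = Q XOR P
w2 = Q XOR P
w3 = w2 NAND w1 = (Q XOR P) NAND (Q XOR P)
w4 = P NOR w3 = P NOR ((Q XOR P) NAND (Q XOR P))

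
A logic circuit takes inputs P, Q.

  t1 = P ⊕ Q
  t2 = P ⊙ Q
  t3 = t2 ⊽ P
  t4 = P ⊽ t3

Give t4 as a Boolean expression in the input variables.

P ⊽ ((P ⊙ Q) ⊽ P)

t2 = P ⊙ Q
t3 = t2 ⊽ P = (P ⊙ Q) ⊽ P
t4 = P ⊽ t3 = P ⊽ ((P ⊙ Q) ⊽ P)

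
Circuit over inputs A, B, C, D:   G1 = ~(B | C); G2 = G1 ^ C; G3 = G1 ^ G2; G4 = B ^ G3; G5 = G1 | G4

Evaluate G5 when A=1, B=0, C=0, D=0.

1

G1 = ~(0 | 0) = 1
G2 = 1 ^ 0 = 1
G3 = 1 ^ 1 = 0
G4 = 0 ^ 0 = 0
G5 = 1 | 0 = 1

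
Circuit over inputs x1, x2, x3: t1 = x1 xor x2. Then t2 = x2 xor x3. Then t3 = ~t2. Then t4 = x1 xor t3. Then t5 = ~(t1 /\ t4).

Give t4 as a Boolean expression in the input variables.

x1 xor ~(x2 xor x3)

t2 = x2 xor x3
t3 = ~t2 = ~(x2 xor x3)
t4 = x1 xor t3 = x1 xor ~(x2 xor x3)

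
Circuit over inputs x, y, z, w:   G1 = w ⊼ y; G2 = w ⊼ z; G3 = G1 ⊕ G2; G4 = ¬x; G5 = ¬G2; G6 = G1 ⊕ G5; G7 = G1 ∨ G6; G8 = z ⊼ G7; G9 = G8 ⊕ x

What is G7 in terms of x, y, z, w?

(w ⊼ y) ∨ ((w ⊼ y) ⊕ ¬(w ⊼ z))

G1 = w ⊼ y
G2 = w ⊼ z
G5 = ¬G2 = ¬(w ⊼ z)
G6 = G1 ⊕ G5 = (w ⊼ y) ⊕ ¬(w ⊼ z)
G7 = G1 ∨ G6 = (w ⊼ y) ∨ ((w ⊼ y) ⊕ ¬(w ⊼ z))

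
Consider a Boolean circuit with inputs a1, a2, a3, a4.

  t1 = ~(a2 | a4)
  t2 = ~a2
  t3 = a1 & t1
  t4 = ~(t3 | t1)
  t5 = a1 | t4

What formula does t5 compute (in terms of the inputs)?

t1 = ~(a2 | a4)
t3 = a1 & t1 = a1 & (~(a2 | a4))
t4 = ~(t3 | t1) = ~((a1 & (~(a2 | a4))) | (~(a2 | a4)))
t5 = a1 | t4 = a1 | (~((a1 & (~(a2 | a4))) | (~(a2 | a4))))

a1 | (~((a1 & (~(a2 | a4))) | (~(a2 | a4))))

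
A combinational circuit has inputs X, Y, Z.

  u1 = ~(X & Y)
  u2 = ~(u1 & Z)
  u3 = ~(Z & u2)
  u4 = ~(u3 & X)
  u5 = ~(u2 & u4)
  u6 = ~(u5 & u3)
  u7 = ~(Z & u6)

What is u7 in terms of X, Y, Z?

u1 = ~(X & Y)
u2 = ~(u1 & Z) = ~((~(X & Y)) & Z)
u3 = ~(Z & u2) = ~(Z & (~((~(X & Y)) & Z)))
u4 = ~(u3 & X) = ~((~(Z & (~((~(X & Y)) & Z)))) & X)
u5 = ~(u2 & u4) = ~((~((~(X & Y)) & Z)) & (~((~(Z & (~((~(X & Y)) & Z)))) & X)))
u6 = ~(u5 & u3) = ~((~((~((~(X & Y)) & Z)) & (~((~(Z & (~((~(X & Y)) & Z)))) & X)))) & (~(Z & (~((~(X & Y)) & Z)))))
u7 = ~(Z & u6) = ~(Z & (~((~((~((~(X & Y)) & Z)) & (~((~(Z & (~((~(X & Y)) & Z)))) & X)))) & (~(Z & (~((~(X & Y)) & Z)))))))

~(Z & (~((~((~((~(X & Y)) & Z)) & (~((~(Z & (~((~(X & Y)) & Z)))) & X)))) & (~(Z & (~((~(X & Y)) & Z)))))))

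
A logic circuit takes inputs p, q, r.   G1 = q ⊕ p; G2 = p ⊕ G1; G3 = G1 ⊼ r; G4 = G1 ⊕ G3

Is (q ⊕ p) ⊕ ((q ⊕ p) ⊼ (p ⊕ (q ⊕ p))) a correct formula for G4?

G1 = q ⊕ p
G3 = G1 ⊼ r = (q ⊕ p) ⊼ r
G4 = G1 ⊕ G3 = (q ⊕ p) ⊕ ((q ⊕ p) ⊼ r)
At p=0, q=1, r=0: circuit gives 0, formula gives 1.

No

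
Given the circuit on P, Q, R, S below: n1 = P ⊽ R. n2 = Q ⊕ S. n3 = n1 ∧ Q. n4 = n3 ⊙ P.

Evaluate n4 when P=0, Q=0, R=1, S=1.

n1 = 0 ⊽ 1 = 0
n3 = 0 ∧ 0 = 0
n4 = 0 ⊙ 0 = 1

1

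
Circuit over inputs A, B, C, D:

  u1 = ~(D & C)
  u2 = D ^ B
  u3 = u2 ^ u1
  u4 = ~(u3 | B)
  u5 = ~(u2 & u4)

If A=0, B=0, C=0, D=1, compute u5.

0

u1 = ~(1 & 0) = 1
u2 = 1 ^ 0 = 1
u3 = 1 ^ 1 = 0
u4 = ~(0 | 0) = 1
u5 = ~(1 & 1) = 0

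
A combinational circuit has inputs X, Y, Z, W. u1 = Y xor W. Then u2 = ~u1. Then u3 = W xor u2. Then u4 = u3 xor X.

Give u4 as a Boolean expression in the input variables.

u1 = Y xor W
u2 = ~u1 = ~(Y xor W)
u3 = W xor u2 = W xor ~(Y xor W)
u4 = u3 xor X = (W xor ~(Y xor W)) xor X

(W xor ~(Y xor W)) xor X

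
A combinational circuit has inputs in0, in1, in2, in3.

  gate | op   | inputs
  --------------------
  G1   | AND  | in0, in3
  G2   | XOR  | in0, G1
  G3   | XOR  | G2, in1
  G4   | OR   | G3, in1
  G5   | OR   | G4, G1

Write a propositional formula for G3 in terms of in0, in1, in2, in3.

G1 = in0 AND in3
G2 = in0 XOR G1 = in0 XOR (in0 AND in3)
G3 = G2 XOR in1 = (in0 XOR (in0 AND in3)) XOR in1

(in0 XOR (in0 AND in3)) XOR in1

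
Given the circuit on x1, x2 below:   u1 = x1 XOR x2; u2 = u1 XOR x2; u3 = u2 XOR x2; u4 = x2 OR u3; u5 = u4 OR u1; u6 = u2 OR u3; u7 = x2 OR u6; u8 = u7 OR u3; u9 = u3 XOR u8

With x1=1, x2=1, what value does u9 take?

1

u1 = 1 XOR 1 = 0
u2 = 0 XOR 1 = 1
u3 = 1 XOR 1 = 0
u6 = 1 OR 0 = 1
u7 = 1 OR 1 = 1
u8 = 1 OR 0 = 1
u9 = 0 XOR 1 = 1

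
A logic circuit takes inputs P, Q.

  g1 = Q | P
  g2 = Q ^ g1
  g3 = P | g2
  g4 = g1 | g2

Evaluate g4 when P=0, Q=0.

0

g1 = 0 | 0 = 0
g2 = 0 ^ 0 = 0
g4 = 0 | 0 = 0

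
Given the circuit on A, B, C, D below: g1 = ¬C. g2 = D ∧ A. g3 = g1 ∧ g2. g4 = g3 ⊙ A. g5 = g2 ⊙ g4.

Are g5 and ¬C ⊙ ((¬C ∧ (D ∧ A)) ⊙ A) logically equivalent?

g1 = ¬C
g2 = D ∧ A
g3 = g1 ∧ g2 = ¬C ∧ (D ∧ A)
g4 = g3 ⊙ A = (¬C ∧ (D ∧ A)) ⊙ A
g5 = g2 ⊙ g4 = (D ∧ A) ⊙ ((¬C ∧ (D ∧ A)) ⊙ A)
At A=0, B=0, C=0, D=0: circuit gives 0, formula gives 1.

No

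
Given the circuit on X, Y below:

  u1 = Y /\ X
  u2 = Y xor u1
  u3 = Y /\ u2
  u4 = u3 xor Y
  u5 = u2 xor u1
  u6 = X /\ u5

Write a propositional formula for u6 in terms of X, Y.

X /\ ((Y xor (Y /\ X)) xor (Y /\ X))

u1 = Y /\ X
u2 = Y xor u1 = Y xor (Y /\ X)
u5 = u2 xor u1 = (Y xor (Y /\ X)) xor (Y /\ X)
u6 = X /\ u5 = X /\ ((Y xor (Y /\ X)) xor (Y /\ X))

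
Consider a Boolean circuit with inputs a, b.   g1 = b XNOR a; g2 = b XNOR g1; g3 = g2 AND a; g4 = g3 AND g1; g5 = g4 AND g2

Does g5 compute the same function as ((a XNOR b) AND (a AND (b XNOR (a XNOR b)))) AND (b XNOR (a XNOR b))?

g1 = b XNOR a
g2 = b XNOR g1 = b XNOR (b XNOR a)
g3 = g2 AND a = (b XNOR (b XNOR a)) AND a
g4 = g3 AND g1 = ((b XNOR (b XNOR a)) AND a) AND (b XNOR a)
g5 = g4 AND g2 = (((b XNOR (b XNOR a)) AND a) AND (b XNOR a)) AND (b XNOR (b XNOR a))
At a=0, b=0: circuit gives 0, formula gives 0.
At a=1, b=1: circuit gives 1, formula gives 1.
Agrees on all 4 inputs.

Yes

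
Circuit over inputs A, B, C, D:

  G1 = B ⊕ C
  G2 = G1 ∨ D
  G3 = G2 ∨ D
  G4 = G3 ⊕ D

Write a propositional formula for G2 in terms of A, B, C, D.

(B ⊕ C) ∨ D

G1 = B ⊕ C
G2 = G1 ∨ D = (B ⊕ C) ∨ D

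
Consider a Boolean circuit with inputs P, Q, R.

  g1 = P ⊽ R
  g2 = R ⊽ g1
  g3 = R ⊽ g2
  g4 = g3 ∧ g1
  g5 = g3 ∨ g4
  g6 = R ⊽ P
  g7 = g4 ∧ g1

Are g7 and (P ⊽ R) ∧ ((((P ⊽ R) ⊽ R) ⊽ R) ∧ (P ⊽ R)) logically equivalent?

Yes

g1 = P ⊽ R
g2 = R ⊽ g1 = R ⊽ (P ⊽ R)
g3 = R ⊽ g2 = R ⊽ (R ⊽ (P ⊽ R))
g4 = g3 ∧ g1 = (R ⊽ (R ⊽ (P ⊽ R))) ∧ (P ⊽ R)
g7 = g4 ∧ g1 = ((R ⊽ (R ⊽ (P ⊽ R))) ∧ (P ⊽ R)) ∧ (P ⊽ R)
At P=0, Q=0, R=1: circuit gives 0, formula gives 0.
At P=0, Q=0, R=0: circuit gives 1, formula gives 1.
Agrees on all 8 inputs.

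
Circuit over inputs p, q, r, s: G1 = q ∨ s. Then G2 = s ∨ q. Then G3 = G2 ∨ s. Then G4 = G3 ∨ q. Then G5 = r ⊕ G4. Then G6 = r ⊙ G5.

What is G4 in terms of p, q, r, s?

G2 = s ∨ q
G3 = G2 ∨ s = (s ∨ q) ∨ s
G4 = G3 ∨ q = ((s ∨ q) ∨ s) ∨ q

((s ∨ q) ∨ s) ∨ q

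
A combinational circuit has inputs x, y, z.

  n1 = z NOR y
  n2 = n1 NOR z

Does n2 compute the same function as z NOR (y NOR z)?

Yes

n1 = z NOR y
n2 = n1 NOR z = (z NOR y) NOR z
At x=0, y=0, z=0: circuit gives 0, formula gives 0.
At x=0, y=1, z=0: circuit gives 1, formula gives 1.
Agrees on all 8 inputs.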